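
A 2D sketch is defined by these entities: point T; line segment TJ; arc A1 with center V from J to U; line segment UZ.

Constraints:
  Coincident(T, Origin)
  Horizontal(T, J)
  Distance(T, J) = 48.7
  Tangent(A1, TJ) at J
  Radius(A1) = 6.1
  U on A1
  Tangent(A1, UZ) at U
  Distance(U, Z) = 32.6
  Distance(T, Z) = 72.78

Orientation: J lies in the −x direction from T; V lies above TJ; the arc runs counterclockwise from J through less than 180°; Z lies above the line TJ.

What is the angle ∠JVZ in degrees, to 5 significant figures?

153.83°

Checks: |VU| = 6.100 ✓; ∠(VU, UZ) = 90.00° ✓; |UZ| = 32.60 ✓; |TZ| = 72.78 ✓.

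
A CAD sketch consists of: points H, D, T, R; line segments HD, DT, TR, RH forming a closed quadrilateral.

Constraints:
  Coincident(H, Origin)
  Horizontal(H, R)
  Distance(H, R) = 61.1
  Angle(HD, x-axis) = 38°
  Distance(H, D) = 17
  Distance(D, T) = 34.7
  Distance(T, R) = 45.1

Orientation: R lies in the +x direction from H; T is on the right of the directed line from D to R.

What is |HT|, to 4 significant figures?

32.11

Checks: |DT| = 34.70 ✓; |TR| = 45.10 ✓.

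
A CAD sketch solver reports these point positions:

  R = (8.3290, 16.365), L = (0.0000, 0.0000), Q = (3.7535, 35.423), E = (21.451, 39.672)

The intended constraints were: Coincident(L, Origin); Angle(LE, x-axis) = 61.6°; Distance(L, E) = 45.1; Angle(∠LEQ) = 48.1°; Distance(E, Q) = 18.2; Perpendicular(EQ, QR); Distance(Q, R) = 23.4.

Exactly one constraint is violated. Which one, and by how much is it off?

Distance(Q, R) = 23.4 — off by 3.80.

L = (0.00, 0.00) ✓; LE at 61.60° ✓; |LE| = 45.10 ✓; ∠LEQ = 48.10° ✓; |EQ| = 18.20 ✓; ∠(EQ, QR) = 90.00° ✓; |QR| = 19.60 ✗.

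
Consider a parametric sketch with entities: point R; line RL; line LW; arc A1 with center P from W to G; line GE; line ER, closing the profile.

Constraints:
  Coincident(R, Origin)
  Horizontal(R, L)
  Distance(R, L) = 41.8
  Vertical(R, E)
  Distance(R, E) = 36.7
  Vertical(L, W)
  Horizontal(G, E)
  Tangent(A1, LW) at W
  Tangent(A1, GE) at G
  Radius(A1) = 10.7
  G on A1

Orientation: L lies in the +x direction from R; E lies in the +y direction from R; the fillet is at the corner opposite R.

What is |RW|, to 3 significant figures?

49.2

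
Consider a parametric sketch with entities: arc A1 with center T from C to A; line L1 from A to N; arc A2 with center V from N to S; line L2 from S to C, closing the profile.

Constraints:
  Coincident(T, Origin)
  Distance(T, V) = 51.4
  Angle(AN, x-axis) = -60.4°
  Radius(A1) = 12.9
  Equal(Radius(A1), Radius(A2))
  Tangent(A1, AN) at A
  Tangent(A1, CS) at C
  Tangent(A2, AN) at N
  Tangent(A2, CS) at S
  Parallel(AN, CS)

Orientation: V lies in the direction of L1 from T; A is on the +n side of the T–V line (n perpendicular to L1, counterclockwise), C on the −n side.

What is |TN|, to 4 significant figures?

52.99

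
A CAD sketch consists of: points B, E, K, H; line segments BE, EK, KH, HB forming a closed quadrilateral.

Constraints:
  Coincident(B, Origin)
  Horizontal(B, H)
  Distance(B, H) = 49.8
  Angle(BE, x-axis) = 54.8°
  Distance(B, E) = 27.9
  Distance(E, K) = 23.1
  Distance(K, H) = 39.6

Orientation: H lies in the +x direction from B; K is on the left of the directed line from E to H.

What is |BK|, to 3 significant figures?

50.4

Checks: |EK| = 23.10 ✓; |KH| = 39.60 ✓.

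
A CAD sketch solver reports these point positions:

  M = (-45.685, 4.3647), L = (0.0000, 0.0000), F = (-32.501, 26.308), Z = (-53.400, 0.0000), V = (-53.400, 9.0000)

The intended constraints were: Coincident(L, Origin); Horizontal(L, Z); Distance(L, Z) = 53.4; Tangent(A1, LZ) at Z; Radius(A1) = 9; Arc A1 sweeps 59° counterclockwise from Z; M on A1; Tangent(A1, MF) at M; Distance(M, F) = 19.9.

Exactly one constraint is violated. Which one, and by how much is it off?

Distance(M, F) = 19.9 — off by 5.70.

L = (0.00, 0.00) ✓; L.y = 0.00, Z.y = 0.00 ✓; |LZ| = 53.40 ✓; ∠(VZ, ZL) = 90.00° ✓; |VZ| = 9.000 ✓; bearing(V→M) − bearing(V→Z) = 59.00° ✓; |VM| = 9.000 ✓; ∠(VM, MF) = 90.00° ✓; |MF| = 25.60 ✗.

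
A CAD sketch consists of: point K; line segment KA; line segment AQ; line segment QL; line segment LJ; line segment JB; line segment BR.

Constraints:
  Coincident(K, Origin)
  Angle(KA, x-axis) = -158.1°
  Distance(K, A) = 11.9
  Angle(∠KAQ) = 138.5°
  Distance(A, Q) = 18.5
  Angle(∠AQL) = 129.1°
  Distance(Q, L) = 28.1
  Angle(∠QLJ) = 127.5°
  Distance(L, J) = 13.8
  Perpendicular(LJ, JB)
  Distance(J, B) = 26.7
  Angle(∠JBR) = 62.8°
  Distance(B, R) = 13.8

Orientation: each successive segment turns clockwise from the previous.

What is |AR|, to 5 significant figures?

24.529

The perpendicularity gives JB at right angles to LJ, so JB runs at -33.000°; with |JB| = 26.7, B = (-7.9408, 25.287). ∠JBR = 62.8° gives BR at -150.20° from the x-axis; with |BR| = 13.8, R = (-19.916, 18.429). Then |AR| = |R − A| = 24.529.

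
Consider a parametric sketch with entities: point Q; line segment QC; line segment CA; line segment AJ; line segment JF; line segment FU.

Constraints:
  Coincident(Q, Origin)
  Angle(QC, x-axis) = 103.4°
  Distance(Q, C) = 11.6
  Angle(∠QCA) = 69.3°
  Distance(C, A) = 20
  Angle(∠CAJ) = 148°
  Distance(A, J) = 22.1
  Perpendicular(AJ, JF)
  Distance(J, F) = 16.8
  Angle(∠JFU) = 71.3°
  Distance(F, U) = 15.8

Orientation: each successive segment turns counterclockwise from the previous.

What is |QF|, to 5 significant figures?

29.845

Q is at the origin; QC runs at 103.4° with length 11.6, so C = (-2.6883, 11.284). ∠QCA = 69.3° gives CA at -145.90° from the x-axis; with |CA| = 20.0, A = (-19.249, 0.071420). ∠CAJ = 148.0° gives AJ at -113.90° from the x-axis; with |AJ| = 22.1, J = (-28.203, -20.134). AJ is perpendicular to JF, so JF runs at -23.900°; with |JF| = 16.8, F = (-12.844, -26.940). Then |QF| = |F − Q| = 29.845.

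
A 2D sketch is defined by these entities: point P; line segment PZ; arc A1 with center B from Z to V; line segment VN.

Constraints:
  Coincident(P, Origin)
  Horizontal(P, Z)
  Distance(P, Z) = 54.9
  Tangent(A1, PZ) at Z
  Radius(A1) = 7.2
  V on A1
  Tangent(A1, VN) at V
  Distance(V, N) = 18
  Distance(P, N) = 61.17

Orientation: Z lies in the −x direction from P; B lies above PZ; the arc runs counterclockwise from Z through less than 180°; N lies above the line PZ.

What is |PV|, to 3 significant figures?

49.3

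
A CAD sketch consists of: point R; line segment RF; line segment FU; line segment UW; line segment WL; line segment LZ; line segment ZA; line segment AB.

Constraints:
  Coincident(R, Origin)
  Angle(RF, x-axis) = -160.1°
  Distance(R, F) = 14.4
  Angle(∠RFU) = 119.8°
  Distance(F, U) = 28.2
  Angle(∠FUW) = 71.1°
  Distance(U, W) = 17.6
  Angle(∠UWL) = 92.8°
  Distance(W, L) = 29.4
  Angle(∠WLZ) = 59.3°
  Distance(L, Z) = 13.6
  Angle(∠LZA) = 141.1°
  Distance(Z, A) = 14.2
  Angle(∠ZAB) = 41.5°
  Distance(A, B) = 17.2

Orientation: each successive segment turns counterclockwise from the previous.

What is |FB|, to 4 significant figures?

12.22

∠LZA = 141.1° gives ZA at -104.2° from the x-axis; with |ZA| = 14.2, A = (-18.54, -22.63). ∠ZAB = 41.5° gives AB at 34.30° from the x-axis; with |AB| = 17.2, B = (-4.331, -12.94). Then |FB| = |B − F| = 12.22.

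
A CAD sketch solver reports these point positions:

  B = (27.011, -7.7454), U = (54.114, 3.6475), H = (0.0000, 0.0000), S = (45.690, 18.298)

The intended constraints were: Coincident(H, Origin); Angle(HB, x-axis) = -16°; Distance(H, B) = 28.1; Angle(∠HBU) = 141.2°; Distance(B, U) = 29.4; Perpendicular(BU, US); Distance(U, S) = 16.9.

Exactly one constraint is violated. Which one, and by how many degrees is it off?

Perpendicular(BU, US) — off by 7.10°.

H = (0.00, 0.00) ✓; HB at -16.00° ✓; |HB| = 28.10 ✓; ∠HBU = 141.2° ✓; |BU| = 29.40 ✓; ∠(BU, US) = 97.10° ✗; |US| = 16.90 ✓.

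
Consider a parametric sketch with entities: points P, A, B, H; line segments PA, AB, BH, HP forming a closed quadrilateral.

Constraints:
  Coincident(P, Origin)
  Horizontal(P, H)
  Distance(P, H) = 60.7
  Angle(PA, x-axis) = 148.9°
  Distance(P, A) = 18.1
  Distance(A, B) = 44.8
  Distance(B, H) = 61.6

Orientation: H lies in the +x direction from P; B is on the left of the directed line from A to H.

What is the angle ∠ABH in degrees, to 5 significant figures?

90.955°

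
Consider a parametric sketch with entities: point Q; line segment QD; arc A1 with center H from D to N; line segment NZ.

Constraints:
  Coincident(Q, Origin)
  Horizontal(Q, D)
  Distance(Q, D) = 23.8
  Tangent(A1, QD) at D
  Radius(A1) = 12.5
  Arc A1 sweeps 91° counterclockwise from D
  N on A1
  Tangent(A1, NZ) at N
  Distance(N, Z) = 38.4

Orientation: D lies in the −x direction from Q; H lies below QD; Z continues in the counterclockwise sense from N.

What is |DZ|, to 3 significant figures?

52.5

On A1, D sits at bearing 90° from H; a 91° counterclockwise sweep puts N at bearing 181°, so N = H + 12.5·(cos 181°, sin 181°) = (-36.3, -12.7). Tangency of A1 to NZ means the radius HN is perpendicular to NZ, so NZ runs along (−sin 181°, cos 181°); with |NZ| = 38.4, Z = (-35.6, -51.1). Then |DZ| = |Z − D| = 52.5.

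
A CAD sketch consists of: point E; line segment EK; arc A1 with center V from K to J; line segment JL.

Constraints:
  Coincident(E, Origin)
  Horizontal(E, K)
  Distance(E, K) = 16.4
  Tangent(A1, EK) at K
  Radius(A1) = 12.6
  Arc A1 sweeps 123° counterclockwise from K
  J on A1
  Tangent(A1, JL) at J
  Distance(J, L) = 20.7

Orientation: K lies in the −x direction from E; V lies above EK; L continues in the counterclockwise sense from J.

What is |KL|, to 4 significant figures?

36.83

E is at the origin; E and K share the same y with |EK| = 16.4 and K on the −x side, so K = (-16.40, 0.000). Since A1 is tangent to EK there, VK ⟂ EK, so V = K + (0, 12.6) = (-16.40, 12.60). On A1, K sits at bearing -90° from V; a 123° counterclockwise sweep puts J at bearing 33°, so J = V + 12.6·(cos 33°, sin 33°) = (-5.833, 19.46). A1 meets JL tangentially, so VJ is at right angles to JL, so JL runs along (−sin 33°, cos 33°); with |JL| = 20.7, L = (-17.11, 36.82). Then |KL| = |L − K| = 36.83.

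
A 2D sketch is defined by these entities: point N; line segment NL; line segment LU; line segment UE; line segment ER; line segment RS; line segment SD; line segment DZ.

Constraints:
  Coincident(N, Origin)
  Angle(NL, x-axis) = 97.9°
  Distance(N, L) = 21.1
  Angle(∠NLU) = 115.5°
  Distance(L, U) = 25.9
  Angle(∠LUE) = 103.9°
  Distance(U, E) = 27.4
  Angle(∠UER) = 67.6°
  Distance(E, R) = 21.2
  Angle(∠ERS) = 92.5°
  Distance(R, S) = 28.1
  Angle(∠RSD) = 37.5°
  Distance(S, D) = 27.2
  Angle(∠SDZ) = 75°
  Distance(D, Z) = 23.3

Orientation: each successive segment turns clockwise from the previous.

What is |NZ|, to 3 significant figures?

16.6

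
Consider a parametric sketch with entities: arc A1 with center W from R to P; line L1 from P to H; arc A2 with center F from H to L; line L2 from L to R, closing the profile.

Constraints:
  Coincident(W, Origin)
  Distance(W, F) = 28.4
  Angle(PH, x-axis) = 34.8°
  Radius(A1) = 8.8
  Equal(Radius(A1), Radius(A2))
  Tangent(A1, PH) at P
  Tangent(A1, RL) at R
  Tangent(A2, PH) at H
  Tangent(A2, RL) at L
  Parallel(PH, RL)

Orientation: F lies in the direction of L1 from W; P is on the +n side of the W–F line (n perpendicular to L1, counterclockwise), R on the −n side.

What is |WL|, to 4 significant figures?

29.73

Tangency of A1 to both parallel lines with radius 8.8 puts P and R at W ± 8.8·n: P = (-5.022, 7.226), R = (5.022, -7.226). Equal radii place H and L the same way about F: H = F + 8.8·n = (18.30, 23.43), L = F − 8.8·n = (28.34, 8.982). Then |WL| = |L − W| = 29.73.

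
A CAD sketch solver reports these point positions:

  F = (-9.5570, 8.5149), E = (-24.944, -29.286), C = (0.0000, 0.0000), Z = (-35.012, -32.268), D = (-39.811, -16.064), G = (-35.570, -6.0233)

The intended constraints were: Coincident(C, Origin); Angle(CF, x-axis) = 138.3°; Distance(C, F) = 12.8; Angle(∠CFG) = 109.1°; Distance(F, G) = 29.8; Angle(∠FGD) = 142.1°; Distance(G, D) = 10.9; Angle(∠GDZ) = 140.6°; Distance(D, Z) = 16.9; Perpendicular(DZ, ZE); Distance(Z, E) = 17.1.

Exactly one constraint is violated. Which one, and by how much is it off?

Distance(Z, E) = 17.1 — off by 6.60.

C = (0.00, 0.00) ✓; CF at 138.3° ✓; |CF| = 12.80 ✓; ∠CFG = 109.1° ✓; |FG| = 29.80 ✓; ∠FGD = 142.1° ✓; |GD| = 10.90 ✓; ∠GDZ = 140.6° ✓; |DZ| = 16.90 ✓; ∠(DZ, ZE) = 90.00° ✓; |ZE| = 10.50 ✗.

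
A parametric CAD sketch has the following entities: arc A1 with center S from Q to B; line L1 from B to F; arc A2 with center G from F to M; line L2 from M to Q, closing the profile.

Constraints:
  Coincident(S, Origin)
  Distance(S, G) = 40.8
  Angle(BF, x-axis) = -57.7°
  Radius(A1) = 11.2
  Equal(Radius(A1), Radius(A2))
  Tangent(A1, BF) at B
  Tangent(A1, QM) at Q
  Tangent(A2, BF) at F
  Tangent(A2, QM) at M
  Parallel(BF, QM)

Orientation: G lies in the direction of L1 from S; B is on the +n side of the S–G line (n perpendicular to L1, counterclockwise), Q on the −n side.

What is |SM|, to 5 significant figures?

42.309

The slot axis is L1's direction at -57.7°, so u = (cos -57.7°, sin -57.7°) = (0.53435, -0.84526) and n = (−sin -57.7°, cos -57.7°) = (0.84526, 0.53435). S is at the origin and G lies 40.8 along u from S, so G = 40.8·u = (21.802, -34.487). Tangency of A1 to both parallel lines with radius 11.2 puts B and Q at S ± 11.2·n: B = (9.4669, 5.9847), Q = (-9.4669, -5.9847). Equal radii place F and M the same way about G: F = G + 11.2·n = (31.269, -28.502), M = G − 11.2·n = (12.335, -40.471). Then |SM| = |M − S| = 42.309.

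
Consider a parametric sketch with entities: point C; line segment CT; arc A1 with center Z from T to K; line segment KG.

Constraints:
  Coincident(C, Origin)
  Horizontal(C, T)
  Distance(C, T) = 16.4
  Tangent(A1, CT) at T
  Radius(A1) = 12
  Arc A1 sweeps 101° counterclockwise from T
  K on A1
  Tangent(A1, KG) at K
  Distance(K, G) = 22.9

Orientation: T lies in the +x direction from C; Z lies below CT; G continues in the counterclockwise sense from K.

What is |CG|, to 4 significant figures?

37.85

C is at the origin; C and T share the same y with |CT| = 16.4 and T on the +x side, so T = (16.40, 0.000). The tangent condition forces ZT to be normal to CT, so Z = T + (0, -12) = (16.40, -12.00). On A1, T sits at bearing 90° from Z; a 101° counterclockwise sweep puts K at bearing 191°, so K = Z + 12.0·(cos 191°, sin 191°) = (4.620, -14.29). Since A1 is tangent to KG there, ZK ⟂ KG, so KG runs along (−sin 191°, cos 191°); with |KG| = 22.9, G = (8.990, -36.77). Then |CG| = |G − C| = 37.85.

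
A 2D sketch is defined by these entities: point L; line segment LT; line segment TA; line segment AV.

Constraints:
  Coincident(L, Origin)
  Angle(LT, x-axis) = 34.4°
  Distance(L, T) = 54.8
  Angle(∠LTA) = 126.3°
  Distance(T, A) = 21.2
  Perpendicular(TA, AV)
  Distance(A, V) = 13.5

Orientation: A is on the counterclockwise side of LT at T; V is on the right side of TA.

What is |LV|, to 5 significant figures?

78.757

L is at the origin; LT runs at 34.4° with length 54.8, so T = 54.8·(cos 34.4°, sin 34.4°) = (45.216, 30.960). ∠LTA = 126.3°, so TA runs at 34.4° + (180° − 126.3°) = 88.100° from the x-axis; with |TA| = 21.2, A = T + 21.2·(cos 88.100°, sin 88.100°) = (45.919, 52.149). The perpendicularity gives AV at right angles to TA; with |AV| = 13.5 on the right of TA, V = A + 13.5·(0.99945, -0.033155) = (59.412, 51.701). Then |LV| = |V − L| = 78.757.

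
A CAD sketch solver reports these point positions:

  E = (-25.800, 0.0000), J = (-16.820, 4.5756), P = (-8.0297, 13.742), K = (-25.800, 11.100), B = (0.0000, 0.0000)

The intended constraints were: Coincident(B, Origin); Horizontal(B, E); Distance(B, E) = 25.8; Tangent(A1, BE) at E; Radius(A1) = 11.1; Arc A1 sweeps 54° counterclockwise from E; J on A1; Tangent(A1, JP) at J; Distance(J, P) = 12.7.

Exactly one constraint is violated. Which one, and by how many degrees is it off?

Tangent(A1, JP) at J — off by 7.80°.

B = (0.00, 0.00) ✓; B.y = 0.00, E.y = 0.00 ✓; |BE| = 25.80 ✓; ∠(KE, EB) = 90.00° ✓; |KE| = 11.10 ✓; bearing(K→J) − bearing(K→E) = 54.00° ✓; |KJ| = 11.10 ✓; ∠(KJ, JP) = 97.80° ✗; |JP| = 12.70 ✓.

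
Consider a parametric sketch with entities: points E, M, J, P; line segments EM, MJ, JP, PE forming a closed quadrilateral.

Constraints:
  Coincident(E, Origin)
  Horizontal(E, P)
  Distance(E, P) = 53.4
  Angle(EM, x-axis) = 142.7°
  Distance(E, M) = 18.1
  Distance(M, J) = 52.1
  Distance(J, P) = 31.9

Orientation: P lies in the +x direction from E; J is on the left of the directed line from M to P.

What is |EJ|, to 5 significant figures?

44.106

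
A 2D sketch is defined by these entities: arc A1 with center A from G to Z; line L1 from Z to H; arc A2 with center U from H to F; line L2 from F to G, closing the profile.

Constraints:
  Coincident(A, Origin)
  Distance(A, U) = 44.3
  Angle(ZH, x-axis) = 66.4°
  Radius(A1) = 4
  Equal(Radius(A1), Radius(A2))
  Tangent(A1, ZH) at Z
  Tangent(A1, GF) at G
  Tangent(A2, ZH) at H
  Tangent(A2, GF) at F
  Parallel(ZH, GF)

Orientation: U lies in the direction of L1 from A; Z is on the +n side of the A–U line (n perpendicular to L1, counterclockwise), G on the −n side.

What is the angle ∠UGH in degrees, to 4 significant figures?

5.077°

The slot axis is L1's direction at 66.4°, so u = (cos 66.4°, sin 66.4°) = (0.4003, 0.9164) and n = (−sin 66.4°, cos 66.4°) = (-0.9164, 0.4003). A is at the origin and U lies 44.3 along u from A, so U = 44.3·u = (17.74, 40.59). Tangency of A1 to both parallel lines with radius 4.0 puts Z and G at A ± 4.0·n: Z = (-3.665, 1.601), G = (3.665, -1.601). Equal radii place H and F the same way about U: H = U + 4.0·n = (14.07, 42.20), F = U − 4.0·n = (21.40, 38.99). Then cos ∠UGH = GU·GH / (|GU||GH|), giving 5.077°.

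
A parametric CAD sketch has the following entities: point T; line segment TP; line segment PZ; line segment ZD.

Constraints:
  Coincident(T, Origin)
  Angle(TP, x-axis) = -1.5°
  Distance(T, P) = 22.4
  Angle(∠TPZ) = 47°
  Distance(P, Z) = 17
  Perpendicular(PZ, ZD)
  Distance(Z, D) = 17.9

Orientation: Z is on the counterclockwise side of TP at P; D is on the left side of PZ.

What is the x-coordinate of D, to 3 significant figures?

-2.28

T is at the origin; TP runs at -1.5° with length 22.4, so P = 22.4·(cos -1.5°, sin -1.5°) = (22.4, -0.586). ∠TPZ = 47.0°, so PZ runs at -1.5° + (180° − 47.0°) = 132° from the x-axis; with |PZ| = 17.0, Z = P + 17.0·(cos 132°, sin 132°) = (11.1, 12.1). The perpendicularity gives ZD at right angles to PZ; with |ZD| = 17.9 on the left of PZ, D = Z + 17.9·(-0.749, -0.663) = (-2.28, 0.285). So D.x = -2.28.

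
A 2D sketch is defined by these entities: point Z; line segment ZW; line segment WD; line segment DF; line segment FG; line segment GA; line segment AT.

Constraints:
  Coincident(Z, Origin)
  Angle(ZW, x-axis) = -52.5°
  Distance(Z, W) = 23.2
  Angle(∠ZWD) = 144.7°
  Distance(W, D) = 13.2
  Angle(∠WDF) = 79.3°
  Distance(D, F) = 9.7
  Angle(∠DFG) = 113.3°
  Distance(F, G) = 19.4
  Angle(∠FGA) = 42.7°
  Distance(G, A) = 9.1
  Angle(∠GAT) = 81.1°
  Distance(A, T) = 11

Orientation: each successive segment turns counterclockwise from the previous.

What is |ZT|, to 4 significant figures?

24.55

Z is at the origin; ZW runs at -52.5° with length 23.2, so W = (14.12, -18.41). ∠ZWD = 144.7° gives WD at -17.20° from the x-axis; with |WD| = 13.2, D = (26.73, -22.31). ∠WDF = 79.3° gives DF at 83.50° from the x-axis; with |DF| = 9.7, F = (27.83, -12.67). ∠DFG = 113.3° gives FG at 150.2° from the x-axis; with |FG| = 19.4, G = (11.00, -3.030). ∠FGA = 42.7° gives GA at -72.50° from the x-axis; with |GA| = 9.1, A = (13.73, -11.71). ∠GAT = 81.1° gives AT at 26.40° from the x-axis; with |AT| = 11.0, T = (23.59, -6.818). Then |ZT| = |T − Z| = 24.55.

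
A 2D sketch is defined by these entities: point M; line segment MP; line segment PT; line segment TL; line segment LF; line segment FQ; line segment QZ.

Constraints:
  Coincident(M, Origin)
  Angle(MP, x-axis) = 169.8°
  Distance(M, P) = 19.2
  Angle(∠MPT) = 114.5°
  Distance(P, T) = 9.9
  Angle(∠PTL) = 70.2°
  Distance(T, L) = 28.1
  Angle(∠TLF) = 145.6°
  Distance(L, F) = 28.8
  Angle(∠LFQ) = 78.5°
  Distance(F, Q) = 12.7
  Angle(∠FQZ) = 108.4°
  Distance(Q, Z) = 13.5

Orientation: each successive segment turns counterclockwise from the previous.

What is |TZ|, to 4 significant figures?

36.10

M is at the origin; MP runs at 169.8° with length 19.2, so P = (-18.90, 3.400). ∠MPT = 114.5° gives PT at -124.7° from the x-axis; with |PT| = 9.9, T = (-24.53, -4.739). ∠PTL = 70.2° gives TL at -14.90° from the x-axis; with |TL| = 28.1, L = (2.623, -11.96). ∠TLF = 145.6° gives LF at 19.50° from the x-axis; with |LF| = 28.8, F = (29.77, -2.351). ∠LFQ = 78.5° gives FQ at 121.0° from the x-axis; with |FQ| = 12.7, Q = (23.23, 8.535). ∠FQZ = 108.4° gives QZ at -167.4° from the x-axis; with |QZ| = 13.5, Z = (10.05, 5.590). Then |TZ| = |Z − T| = 36.10.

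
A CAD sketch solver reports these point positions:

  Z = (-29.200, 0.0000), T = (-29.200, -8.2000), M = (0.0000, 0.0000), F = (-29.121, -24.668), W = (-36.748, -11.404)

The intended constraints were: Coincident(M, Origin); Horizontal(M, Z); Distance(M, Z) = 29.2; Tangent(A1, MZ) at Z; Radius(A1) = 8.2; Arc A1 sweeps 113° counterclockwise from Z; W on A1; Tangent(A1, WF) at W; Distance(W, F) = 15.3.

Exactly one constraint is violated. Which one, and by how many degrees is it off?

Tangent(A1, WF) at W — off by 6.90°.

M = (0.00, 0.00) ✓; M.y = 0.00, Z.y = 0.00 ✓; |MZ| = 29.20 ✓; ∠(TZ, ZM) = 90.00° ✓; |TZ| = 8.200 ✓; bearing(T→W) − bearing(T→Z) = 113.0° ✓; |TW| = 8.200 ✓; ∠(TW, WF) = 83.10° ✗; |WF| = 15.30 ✓.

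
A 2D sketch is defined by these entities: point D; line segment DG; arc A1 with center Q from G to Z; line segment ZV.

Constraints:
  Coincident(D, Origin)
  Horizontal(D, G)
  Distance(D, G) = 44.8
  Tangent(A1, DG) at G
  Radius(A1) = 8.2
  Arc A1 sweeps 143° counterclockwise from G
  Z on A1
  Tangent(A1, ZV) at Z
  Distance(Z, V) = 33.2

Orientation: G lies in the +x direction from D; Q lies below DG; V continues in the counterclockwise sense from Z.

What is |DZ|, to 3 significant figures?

42.5

D is at the origin; DG is horizontal with |DG| = 44.8 and G on the +x side, so G = (44.8, 0.00). A1 meets DG tangentially, so QG is at right angles to DG, so Q = G + (0, -8.2) = (44.8, -8.20). On A1, G sits at bearing 90° from Q; a 143° counterclockwise sweep puts Z at bearing 233°, so Z = Q + 8.2·(cos 233°, sin 233°) = (39.9, -14.7). Then |DZ| = |Z − D| = 42.5.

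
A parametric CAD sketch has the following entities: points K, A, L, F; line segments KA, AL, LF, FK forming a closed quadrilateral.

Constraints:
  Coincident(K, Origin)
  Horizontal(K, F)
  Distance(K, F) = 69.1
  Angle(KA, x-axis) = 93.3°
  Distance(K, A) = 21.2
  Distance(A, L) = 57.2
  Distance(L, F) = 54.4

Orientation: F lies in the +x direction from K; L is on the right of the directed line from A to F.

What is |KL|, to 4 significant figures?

38.53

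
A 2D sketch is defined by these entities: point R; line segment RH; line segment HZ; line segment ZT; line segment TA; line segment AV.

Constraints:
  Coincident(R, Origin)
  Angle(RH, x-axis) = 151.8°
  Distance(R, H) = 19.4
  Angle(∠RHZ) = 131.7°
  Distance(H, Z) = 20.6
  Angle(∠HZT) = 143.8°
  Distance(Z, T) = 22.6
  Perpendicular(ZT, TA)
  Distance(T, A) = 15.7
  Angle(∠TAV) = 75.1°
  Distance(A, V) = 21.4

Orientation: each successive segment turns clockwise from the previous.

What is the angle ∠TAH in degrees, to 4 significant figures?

84.85°

∠HZT = 143.8° gives ZT at 67.30° from the x-axis; with |ZT| = 22.6, T = (-13.18, 50.05). ZT is perpendicular to TA, so TA runs at -22.70°; with |TA| = 15.7, A = (1.299, 43.99). Then cos ∠TAH = AT·AH / (|AT||AH|), giving 84.85°.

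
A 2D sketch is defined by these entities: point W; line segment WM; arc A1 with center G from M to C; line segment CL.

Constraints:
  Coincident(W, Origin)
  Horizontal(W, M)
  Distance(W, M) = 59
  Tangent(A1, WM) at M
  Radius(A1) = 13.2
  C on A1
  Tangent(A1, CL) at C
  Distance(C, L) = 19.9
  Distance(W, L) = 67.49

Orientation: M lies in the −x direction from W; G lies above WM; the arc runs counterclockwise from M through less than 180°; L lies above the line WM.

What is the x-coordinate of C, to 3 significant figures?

-47.3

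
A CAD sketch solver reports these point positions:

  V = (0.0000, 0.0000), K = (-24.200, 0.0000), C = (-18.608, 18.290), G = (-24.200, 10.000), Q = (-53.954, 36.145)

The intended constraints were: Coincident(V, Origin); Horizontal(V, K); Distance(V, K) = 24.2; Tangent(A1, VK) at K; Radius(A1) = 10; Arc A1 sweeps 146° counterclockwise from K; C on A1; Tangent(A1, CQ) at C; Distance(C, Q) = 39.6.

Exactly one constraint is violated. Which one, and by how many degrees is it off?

Tangent(A1, CQ) at C — off by 7.20°.

V = (0.00, 0.00) ✓; V.y = 0.00, K.y = 0.00 ✓; |VK| = 24.20 ✓; ∠(GK, KV) = 90.00° ✓; |GK| = 10.00 ✓; bearing(G→C) − bearing(G→K) = 146.0° ✓; |GC| = 10.00 ✓; ∠(GC, CQ) = 82.80° ✗; |CQ| = 39.60 ✓.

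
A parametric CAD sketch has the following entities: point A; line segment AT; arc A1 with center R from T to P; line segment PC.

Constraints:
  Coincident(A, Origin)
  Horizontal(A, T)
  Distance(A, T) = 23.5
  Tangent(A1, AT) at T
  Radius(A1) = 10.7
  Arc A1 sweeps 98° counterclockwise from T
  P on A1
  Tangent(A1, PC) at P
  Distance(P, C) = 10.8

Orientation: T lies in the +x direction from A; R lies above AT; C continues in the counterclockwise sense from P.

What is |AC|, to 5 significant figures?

39.824

A is at the origin; AT is horizontal with |AT| = 23.5 and T on the +x side, so T = (23.500, 0.0000). The tangent condition forces RT to be normal to AT, so R = T + (0, 10.7) = (23.500, 10.700). On A1, T sits at bearing -90° from R; a 98° counterclockwise sweep puts P at bearing 8°, so P = R + 10.7·(cos 8°, sin 8°) = (34.096, 12.189). The tangent condition forces RP to be normal to PC, so PC runs along (−sin 8°, cos 8°); with |PC| = 10.8, C = (32.593, 22.884). Then |AC| = |C − A| = 39.824.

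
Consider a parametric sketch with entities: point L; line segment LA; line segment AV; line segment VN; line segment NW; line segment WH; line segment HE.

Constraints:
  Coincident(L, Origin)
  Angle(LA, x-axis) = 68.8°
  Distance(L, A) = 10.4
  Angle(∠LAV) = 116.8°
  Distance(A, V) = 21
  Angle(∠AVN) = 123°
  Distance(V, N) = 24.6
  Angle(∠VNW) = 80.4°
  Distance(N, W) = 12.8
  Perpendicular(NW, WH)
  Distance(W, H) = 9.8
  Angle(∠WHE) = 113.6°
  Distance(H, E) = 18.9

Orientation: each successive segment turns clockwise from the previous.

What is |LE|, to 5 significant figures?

36.894

L is at the origin; LA runs at 68.8° with length 10.4, so A = (3.7609, 9.6962). ∠LAV = 116.8° gives AV at 5.6000° from the x-axis; with |AV| = 21.0, V = (24.661, 11.745). ∠AVN = 123.0° gives VN at -51.400° from the x-axis; with |VN| = 24.6, N = (40.008, -7.4800). ∠VNW = 80.4° gives NW at -151.00° from the x-axis; with |NW| = 12.8, W = (28.813, -13.686). NW ⟂ WH, so WH runs at 119.00°; with |WH| = 9.8, H = (24.062, -5.1143). ∠WHE = 113.6° gives HE at 52.600° from the x-axis; with |HE| = 18.9, E = (35.541, 9.9002). Then |LE| = |E − L| = 36.894.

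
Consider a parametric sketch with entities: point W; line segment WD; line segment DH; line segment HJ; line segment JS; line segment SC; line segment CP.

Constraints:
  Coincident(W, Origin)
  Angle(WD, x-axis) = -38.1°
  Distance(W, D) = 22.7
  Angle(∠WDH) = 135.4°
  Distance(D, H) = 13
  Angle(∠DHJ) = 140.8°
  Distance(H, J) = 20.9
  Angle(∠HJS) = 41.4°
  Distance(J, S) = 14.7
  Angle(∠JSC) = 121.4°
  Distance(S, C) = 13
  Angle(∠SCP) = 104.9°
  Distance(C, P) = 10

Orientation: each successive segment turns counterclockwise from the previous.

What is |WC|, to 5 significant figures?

26.832

∠HJS = 41.4° gives JS at -175.70° from the x-axis; with |JS| = 14.7, S = (30.718, 1.3207). ∠JSC = 121.4° gives SC at -117.10° from the x-axis; with |SC| = 13.0, C = (24.796, -10.252). Then |WC| = |C − W| = 26.832.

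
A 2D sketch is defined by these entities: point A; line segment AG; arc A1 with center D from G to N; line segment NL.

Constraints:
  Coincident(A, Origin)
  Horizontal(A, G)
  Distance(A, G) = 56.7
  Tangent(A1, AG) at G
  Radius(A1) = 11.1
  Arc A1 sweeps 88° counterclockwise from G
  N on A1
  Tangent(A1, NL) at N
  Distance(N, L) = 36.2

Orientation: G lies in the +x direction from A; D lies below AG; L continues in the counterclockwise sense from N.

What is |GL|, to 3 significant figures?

48.5

A is at the origin; AG is horizontal with |AG| = 56.7 and G on the +x side, so G = (56.7, 0.00). Tangency of A1 to AG means the radius DG is perpendicular to AG, so D = G + (0, -11.1) = (56.7, -11.1). On A1, G sits at bearing 90° from D; an 88° counterclockwise sweep puts N at bearing 178°, so N = D + 11.1·(cos 178°, sin 178°) = (45.6, -10.7). The tangent condition forces DN to be normal to NL, so NL runs along (−sin 178°, cos 178°); with |NL| = 36.2, L = (44.3, -46.9). Then |GL| = |L − G| = 48.5.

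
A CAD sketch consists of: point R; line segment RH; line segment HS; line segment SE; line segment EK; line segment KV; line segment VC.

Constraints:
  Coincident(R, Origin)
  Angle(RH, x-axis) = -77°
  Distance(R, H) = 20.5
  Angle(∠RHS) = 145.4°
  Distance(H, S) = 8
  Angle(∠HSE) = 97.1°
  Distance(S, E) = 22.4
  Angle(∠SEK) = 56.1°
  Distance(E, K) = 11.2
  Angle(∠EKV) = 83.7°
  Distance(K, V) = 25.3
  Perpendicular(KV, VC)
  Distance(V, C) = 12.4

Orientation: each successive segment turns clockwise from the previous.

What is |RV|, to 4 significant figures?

35.14

∠SEK = 56.1° gives EK at 41.60° from the x-axis; with |EK| = 11.2, K = (-11.64, -14.37). ∠EKV = 83.7° gives KV at -54.70° from the x-axis; with |KV| = 25.3, V = (2.975, -35.02). Then |RV| = |V − R| = 35.14.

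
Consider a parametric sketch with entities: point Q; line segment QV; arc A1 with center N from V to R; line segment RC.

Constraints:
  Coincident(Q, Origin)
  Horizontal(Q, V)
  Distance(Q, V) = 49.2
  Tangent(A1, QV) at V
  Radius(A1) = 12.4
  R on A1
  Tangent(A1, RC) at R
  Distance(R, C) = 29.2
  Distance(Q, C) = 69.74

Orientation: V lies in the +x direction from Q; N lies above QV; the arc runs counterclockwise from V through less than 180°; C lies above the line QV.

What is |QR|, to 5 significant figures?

63.138

Q is at the origin; Q and V share the same y with |QV| = 49.2 and V on the +x side, so V = (49.200, 0.0000). A1 meets QV tangentially, so NV is at right angles to QV, so N = V + (0, 12.4) = (49.200, 12.400). Since NR ⟂ RC (tangency), |NC| = √(12.4² + 29.2²) = 31.724 regardless of where R sits on A1. So C lies on both circle(Q, 69.74) and circle(N, 31.724); the above-QV intersection is C = (54.348, 43.703). R is the foot of the tangent from C: R = (61.249, 15.331).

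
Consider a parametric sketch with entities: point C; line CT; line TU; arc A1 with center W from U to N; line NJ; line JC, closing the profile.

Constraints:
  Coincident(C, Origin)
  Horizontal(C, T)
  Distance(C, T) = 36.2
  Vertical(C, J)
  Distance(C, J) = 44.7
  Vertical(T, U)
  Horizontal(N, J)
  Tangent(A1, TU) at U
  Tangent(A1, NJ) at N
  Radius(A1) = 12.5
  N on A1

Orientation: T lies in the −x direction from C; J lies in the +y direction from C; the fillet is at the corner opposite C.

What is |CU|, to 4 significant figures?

48.45

C is at the origin; CT is horizontal with |CT| = 36.2 and T on the −x side, so T = (-36.20, 0.000). C and J share the same x with |CJ| = 44.7 and J on the +y side, so J = (0.000, 44.70). The virtual corner opposite C is at (-36.20, 44.70). The tangent condition forces WU to be normal to TU and since A1 is tangent to NJ there, WN ⟂ NJ, with radius 12.5, so the center W sits 12.5 in from both sides at W = (-23.70, 32.20). That places the tangent points at U = (-36.20, 32.20) on TU and N = (-23.70, 44.70) on NJ. Then |CU| = |U − C| = 48.45.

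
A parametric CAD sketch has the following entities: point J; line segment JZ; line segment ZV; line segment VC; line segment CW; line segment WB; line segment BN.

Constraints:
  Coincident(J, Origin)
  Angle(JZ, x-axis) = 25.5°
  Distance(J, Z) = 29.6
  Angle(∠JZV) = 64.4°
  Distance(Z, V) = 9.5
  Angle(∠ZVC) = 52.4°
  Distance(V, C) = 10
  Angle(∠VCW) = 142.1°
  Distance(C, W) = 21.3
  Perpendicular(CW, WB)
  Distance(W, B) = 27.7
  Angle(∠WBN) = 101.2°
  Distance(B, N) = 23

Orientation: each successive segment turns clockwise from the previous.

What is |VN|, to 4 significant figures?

26.86

J is at the origin; JZ runs at 25.5° with length 29.6, so Z = (26.72, 12.74). ∠JZV = 64.4° gives ZV at -90.10° from the x-axis; with |ZV| = 9.5, V = (26.70, 3.243). ∠ZVC = 52.4° gives VC at 142.3° from the x-axis; with |VC| = 10.0, C = (18.79, 9.358). ∠VCW = 142.1° gives CW at 104.4° from the x-axis; with |CW| = 21.3, W = (13.49, 29.99). CW ⟂ WB, so WB runs at 14.40°; with |WB| = 27.7, B = (40.32, 36.88). ∠WBN = 101.2° gives BN at -64.40° from the x-axis; with |BN| = 23.0, N = (50.26, 16.14). Then |VN| = |N − V| = 26.86.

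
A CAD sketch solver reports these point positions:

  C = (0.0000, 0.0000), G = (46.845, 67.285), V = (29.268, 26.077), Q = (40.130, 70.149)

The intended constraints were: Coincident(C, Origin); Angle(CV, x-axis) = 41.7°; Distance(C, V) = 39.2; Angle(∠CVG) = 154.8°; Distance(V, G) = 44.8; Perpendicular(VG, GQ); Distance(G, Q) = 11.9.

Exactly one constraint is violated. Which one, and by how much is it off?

Distance(G, Q) = 11.9 — off by 4.60.

C = (0.00, 0.00) ✓; CV at 41.70° ✓; |CV| = 39.20 ✓; ∠CVG = 154.8° ✓; |VG| = 44.80 ✓; ∠(VG, GQ) = 90.00° ✓; |GQ| = 7.300 ✗.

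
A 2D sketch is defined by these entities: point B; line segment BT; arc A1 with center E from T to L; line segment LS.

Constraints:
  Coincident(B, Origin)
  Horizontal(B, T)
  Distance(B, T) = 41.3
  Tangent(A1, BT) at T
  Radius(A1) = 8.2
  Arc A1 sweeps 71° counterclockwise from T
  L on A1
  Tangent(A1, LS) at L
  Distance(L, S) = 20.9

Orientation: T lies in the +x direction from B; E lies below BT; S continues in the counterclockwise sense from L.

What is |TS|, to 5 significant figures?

29.182

B is at the origin; BT is horizontal with |BT| = 41.3 and T on the +x side, so T = (41.300, 0.0000). Tangency of A1 to BT means the radius ET is perpendicular to BT, so E = T + (0, -8.2) = (41.300, -8.2000). On A1, T sits at bearing 90° from E; a 71° counterclockwise sweep puts L at bearing 161°, so L = E + 8.2·(cos 161°, sin 161°) = (33.547, -5.5303). The tangent condition forces EL to be normal to LS, so LS runs along (−sin 161°, cos 161°); with |LS| = 20.9, S = (26.742, -25.292). Then |TS| = |S − T| = 29.182.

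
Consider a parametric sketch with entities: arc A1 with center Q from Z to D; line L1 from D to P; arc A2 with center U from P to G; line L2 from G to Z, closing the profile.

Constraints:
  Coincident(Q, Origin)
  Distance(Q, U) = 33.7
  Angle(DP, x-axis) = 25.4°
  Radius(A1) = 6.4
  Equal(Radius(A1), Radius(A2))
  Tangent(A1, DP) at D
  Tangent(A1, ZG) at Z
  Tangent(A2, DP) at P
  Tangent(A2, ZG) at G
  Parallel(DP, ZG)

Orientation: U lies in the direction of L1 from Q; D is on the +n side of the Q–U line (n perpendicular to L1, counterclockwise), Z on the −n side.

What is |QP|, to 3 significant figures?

34.3

Tangency of A1 to both parallel lines with radius 6.4 puts D and Z at Q ± 6.4·n: D = (-2.75, 5.78), Z = (2.75, -5.78). Equal radii place P and G the same way about U: P = U + 6.4·n = (27.7, 20.2), G = U − 6.4·n = (33.2, 8.67). Then |QP| = |P − Q| = 34.3.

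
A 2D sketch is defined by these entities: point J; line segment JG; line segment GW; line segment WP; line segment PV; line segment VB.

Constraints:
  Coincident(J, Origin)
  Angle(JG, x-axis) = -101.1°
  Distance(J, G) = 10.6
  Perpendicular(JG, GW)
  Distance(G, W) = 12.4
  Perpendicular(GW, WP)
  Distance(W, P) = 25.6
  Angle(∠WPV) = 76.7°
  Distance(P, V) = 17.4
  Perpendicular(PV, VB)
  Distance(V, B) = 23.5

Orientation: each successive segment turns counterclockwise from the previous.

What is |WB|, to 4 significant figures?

11.60

∠WPV = 76.7° gives PV at -177.8° from the x-axis; with |PV| = 17.4, V = (-2.331, 11.66). PV ⟂ VB, so VB runs at -87.80°; with |VB| = 23.5, B = (-1.429, -11.82). Then |WB| = |B − W| = 11.60.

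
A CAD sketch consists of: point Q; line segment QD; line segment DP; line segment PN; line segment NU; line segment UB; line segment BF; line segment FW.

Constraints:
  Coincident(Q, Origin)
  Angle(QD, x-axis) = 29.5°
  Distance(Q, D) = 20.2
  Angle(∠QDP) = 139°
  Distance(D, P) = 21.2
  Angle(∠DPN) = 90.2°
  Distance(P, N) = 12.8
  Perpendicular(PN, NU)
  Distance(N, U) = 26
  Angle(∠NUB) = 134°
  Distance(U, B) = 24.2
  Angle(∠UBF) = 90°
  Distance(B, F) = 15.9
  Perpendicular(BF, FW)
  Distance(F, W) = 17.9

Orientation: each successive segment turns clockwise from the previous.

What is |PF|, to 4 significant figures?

35.06

Q is at the origin; QD runs at 29.5° with length 20.2, so D = (17.58, 9.947). ∠QDP = 139.0° gives DP at -11.50° from the x-axis; with |DP| = 21.2, P = (38.36, 5.720). ∠DPN = 90.2° gives PN at -101.3° from the x-axis; with |PN| = 12.8, N = (35.85, -6.832). PN ⟂ NU, so NU runs at 168.7°; with |NU| = 26.0, U = (10.35, -1.737). ∠NUB = 134.0° gives UB at 122.7° from the x-axis; with |UB| = 24.2, B = (-2.722, 18.63). ∠UBF = 90.0° gives BF at 32.70° from the x-axis; with |BF| = 15.9, F = (10.66, 27.22). Then |PF| = |F − P| = 35.06.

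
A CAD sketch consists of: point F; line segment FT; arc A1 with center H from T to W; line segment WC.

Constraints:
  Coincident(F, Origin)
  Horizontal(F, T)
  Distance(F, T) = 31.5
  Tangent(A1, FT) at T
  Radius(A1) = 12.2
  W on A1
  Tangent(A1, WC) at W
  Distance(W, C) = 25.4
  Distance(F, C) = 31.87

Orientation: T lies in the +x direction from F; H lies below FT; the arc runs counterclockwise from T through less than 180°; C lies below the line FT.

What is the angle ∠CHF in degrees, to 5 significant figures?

61.122°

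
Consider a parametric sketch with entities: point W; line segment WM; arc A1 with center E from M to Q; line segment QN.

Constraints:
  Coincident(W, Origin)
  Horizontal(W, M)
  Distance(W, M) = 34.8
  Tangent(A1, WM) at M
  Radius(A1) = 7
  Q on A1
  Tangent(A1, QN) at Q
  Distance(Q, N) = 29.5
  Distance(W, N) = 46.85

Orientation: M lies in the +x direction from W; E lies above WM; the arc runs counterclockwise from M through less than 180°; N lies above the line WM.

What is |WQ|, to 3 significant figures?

42.3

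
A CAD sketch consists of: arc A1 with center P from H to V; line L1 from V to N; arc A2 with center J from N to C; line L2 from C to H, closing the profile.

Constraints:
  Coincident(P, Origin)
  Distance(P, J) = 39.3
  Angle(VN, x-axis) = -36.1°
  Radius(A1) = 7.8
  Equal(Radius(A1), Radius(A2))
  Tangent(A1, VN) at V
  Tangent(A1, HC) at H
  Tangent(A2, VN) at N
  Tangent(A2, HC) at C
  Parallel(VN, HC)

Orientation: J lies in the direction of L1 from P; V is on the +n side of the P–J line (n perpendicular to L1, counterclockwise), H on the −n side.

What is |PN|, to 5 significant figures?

40.067

The slot axis is L1's direction at -36.1°, so u = (cos -36.1°, sin -36.1°) = (0.80799, -0.58920) and n = (−sin -36.1°, cos -36.1°) = (0.58920, 0.80799). P is at the origin and J lies 39.3 along u from P, so J = 39.3·u = (31.754, -23.155). Tangency of A1 to both parallel lines with radius 7.8 puts V and H at P ± 7.8·n: V = (4.5957, 6.3023), H = (-4.5957, -6.3023). Equal radii place N and C the same way about J: N = J + 7.8·n = (36.350, -16.853), C = J − 7.8·n = (27.158, -29.458). Then |PN| = |N − P| = 40.067.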